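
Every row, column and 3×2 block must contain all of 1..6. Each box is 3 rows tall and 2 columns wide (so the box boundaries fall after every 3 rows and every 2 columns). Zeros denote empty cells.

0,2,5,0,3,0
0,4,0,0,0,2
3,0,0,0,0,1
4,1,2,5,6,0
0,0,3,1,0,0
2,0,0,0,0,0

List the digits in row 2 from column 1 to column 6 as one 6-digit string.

641352

row 2, column 5 = 5: row 2 has {2,4}; col 5 has {3,6}; box has {1,2,3} → only 5 remains.
row 3, column 5 = 4: row 3 has {1,3}; col 5 has {3,5,6}; box has {1,2,3,5} → only 4 remains.
row 4, column 6 = 3: row 4 has {1,2,4,5,6}; col 6 has {1,2}; box has {6} → only 3 remains.
row 5, column 5 = 2: row 5 has {1,3}; col 5 has {3,4,5,6}; box has {3,6} → only 2 remains.
row 6, column 5 = 1: row 6 has {2}; col 5 has {2,3,4,5,6}; box has {2,3,6} → only 1 remains.
row 1, column 6 = 6: row 1 has {2,3,5}; col 6 has {1,2,3}; box has {1,2,3,4,5} → only 6 remains.
row 3, column 3 = 6: row 3 has {1,3,4}; col 3 has {2,3,5}; box has {5} → only 6 remains.
row 3, column 4 = 2: row 3 has {1,3,4,6}; col 4 has {1,5}; box has {5,6} → only 2 remains.
row 6, column 3 = 4: row 6 has {1,2}; col 3 has {2,3,5,6}; box has {1,2,3,5} → only 4 remains.
row 6, column 4 = 6: row 6 has {1,2,4}; col 4 has {1,2,5}; box has {1,2,3,4,5} → only 6 remains.
row 6, column 6 = 5: row 6 has {1,2,4,6}; col 6 has {1,2,3,6}; box has {1,2,3,6} → only 5 remains.
row 1, column 1 = 1: row 1 has {2,3,5,6}; col 1 has {2,3,4}; box has {2,3,4} → only 1 remains.
row 1, column 4 = 4: row 1 has {1,2,3,5,6}; col 4 has {1,2,5,6}; box has {2,5,6} → only 4 remains.
row 2, column 1 = 6: row 2 has {2,4,5}; col 1 has {1,2,3,4}; box has {1,2,3,4} → only 6 remains.
row 2, column 3 = 1: row 2 has {2,4,5,6}; col 3 has {2,3,4,5,6}; box has {2,4,5,6} → only 1 remains.
row 2, column 4 = 3: row 2 has {1,2,4,5,6}; col 4 has {1,2,4,5,6}; box has {1,2,4,5,6} → only 3 remains.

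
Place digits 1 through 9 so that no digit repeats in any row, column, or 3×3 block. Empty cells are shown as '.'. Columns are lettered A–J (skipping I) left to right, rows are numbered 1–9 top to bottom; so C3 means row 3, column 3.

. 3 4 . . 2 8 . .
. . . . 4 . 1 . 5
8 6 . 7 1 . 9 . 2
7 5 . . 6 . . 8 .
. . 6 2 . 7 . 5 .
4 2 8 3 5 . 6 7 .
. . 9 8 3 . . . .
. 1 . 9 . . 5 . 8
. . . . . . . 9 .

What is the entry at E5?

8

E1 = 9: row 1 has {2,3,4,8}; col 5 has {1,3,4,5,6}; box has {1,2,4,7} → only 9 remains.
H1 = 6: row 1 has {2,3,4,8,9}; col 8 has {5,7,8,9}; box has {1,2,5,8,9} → only 6 remains.
J1 = 7: row 1 has {2,3,4,6,8,9}; col 9 has {2,5,8}; box has {1,2,5,6,8,9} → only 7 remains.
D2 = 6: row 2 has {1,4,5}; col 4 has {2,3,7,8,9}; box has {1,2,4,7,9} → only 6 remains.
H2 = 3: row 2 has {1,4,5,6}; col 8 has {5,6,7,8,9}; box has {1,2,5,6,7,8,9} → only 3 remains.
C3 = 5: row 3 has {1,2,6,7,8,9}; col 3 has {4,6,8,9}; box has {3,4,6,8} → only 5 remains.
F3 = 3: row 3 has {1,2,5,6,7,8,9}; col 6 has {2,7}; box has {1,2,4,6,7,9} → only 3 remains.
H3 = 4: row 3 has {1,2,3,5,6,7,8,9}; col 8 has {3,5,6,7,8,9}; box has {1,2,3,5,6,7,8,9} → only 4 remains.
B5 = 9: row 5 has {2,5,6,7}; col 2 has {1,2,3,5,6}; box has {2,4,5,6,7,8} → only 9 remains.
E5 = 8: row 5 has {2,5,6,7,9}; col 5 has {1,3,4,5,6,9}; box has {2,3,5,6,7} → only 8 remains.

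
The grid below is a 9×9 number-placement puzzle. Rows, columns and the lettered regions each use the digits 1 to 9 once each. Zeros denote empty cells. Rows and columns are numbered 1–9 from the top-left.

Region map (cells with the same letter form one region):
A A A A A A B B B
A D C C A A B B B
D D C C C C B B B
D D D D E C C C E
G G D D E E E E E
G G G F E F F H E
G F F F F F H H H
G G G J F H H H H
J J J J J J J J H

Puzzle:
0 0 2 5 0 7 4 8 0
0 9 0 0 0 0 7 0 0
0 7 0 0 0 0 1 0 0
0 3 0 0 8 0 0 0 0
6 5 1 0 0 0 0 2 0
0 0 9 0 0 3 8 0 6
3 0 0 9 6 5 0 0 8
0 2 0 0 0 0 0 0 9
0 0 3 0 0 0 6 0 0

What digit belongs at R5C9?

4

R1C9 = 3: row 1 has {2,4,5,7,8}; col 9 has {6,8,9}; region has {1,4,7,8} → only 3 remains.
R7C7 = 2: row 7 has {3,5,6,8,9}; col 7 has {1,4,6,7,8}; region has {8,9} → only 2 remains.
R1C2 = 6: in row 1, 6 can only go here (every other open cell in that row sees a 6).
R5C4 = 8: in row 5, 8 can only go here (every other open cell in that row sees an 8).
R6C4 = 2: in row 6, 2 can only go here (every other open cell in that row sees a 2).
R2C9 = 2: in row 2, 2 can only go here (every other open cell in that row sees a 2).
R3C9 = 5: row 3 has {1,7}; col 9 has {2,3,6,8,9}; region has {1,2,3,4,7,8} → only 5 remains.
R2C8 = 6: row 2 has {2,7,9}; col 8 has {2,8}; region has {1,2,3,4,5,7,8} → only 6 remains.
R3C8 = 9: row 3 has {1,5,7}; col 8 has {2,6,8}; region has {1,2,3,4,5,6,7,8} → only 9 remains.
R2C3 = 5: in row 2, 5 can only go here (every other open cell in that row sees a 5).
R4C7 = 9: row 4 has {3,8}; col 7 has {1,2,4,6,7,8}; region has {5} → only 9 remains.
R5C7 = 3: row 5 has {1,2,5,6,8}; col 7 has {1,2,4,6,7,8,9}; region has {2,6,8} → only 3 remains.
R8C7 = 5: row 8 has {2,9}; col 7 has {1,2,3,4,6,7,8,9}; region has {2,8,9} → only 5 remains.
R4C1 = 5: in row 4, 5 can only go here (every other open cell in that row sees a 5).
R4C6 = 2: in row 4, 2 can only go here (every other open cell in that row sees a 2).
R3C1 = 2: in row 3, 2 can only go here (every other open cell in that row sees a 2).
R6C5 = 5: in row 6, 5 can only go here (every other open cell in that row sees a 5).
R8C8 = 3: in row 8, 3 can only go here (every other open cell in that row sees a 3).
R8C6 = 6: in row 8, 6 can only go here (every other open cell in that row sees a 6).
R9C5 = 2: in row 9, 2 can only go here (every other open cell in that row sees a 2).
R9C8 = 5: in row 9, 5 can only go here (every other open cell in that row sees a 5).
R9C2 = 8: in column 2, 8 can only go here (every other open cell in that column sees an 8).
R2C5 = 3: in region A, 3 can only go here (every other open cell in that region sees a 3).
R3C5 = 4: row 3 has {1,2,5,7,9}; col 5 has {2,3,5,6,8}; region has {2,5,9} → only 4 remains.
R3C6 = 8: row 3 has {1,2,4,5,7,9}; col 6 has {2,3,5,6,7}; region has {2,4,5,9} → only 8 remains.
R2C4 = 1: row 2 has {2,3,5,6,7,9}; col 4 has {2,5,8,9}; region has {2,4,5,8,9} → only 1 remains.
R2C6 = 4: row 2 has {1,2,3,5,6,7,9}; col 6 has {2,3,5,6,7,8}; region has {2,3,5,6,7} → only 4 remains.
R3C3 = 6: row 3 has {1,2,4,5,7,8,9}; col 3 has {1,2,3,5,9}; region has {1,2,4,5,8,9} → only 6 remains.
R3C4 = 3: row 3 has {1,2,4,5,6,7,8,9}; col 4 has {1,2,5,8,9}; region has {1,2,4,5,6,8,9} → only 3 remains.
R4C3 = 4: row 4 has {2,3,5,8,9}; col 3 has {1,2,3,5,6,9}; region has {1,2,3,5,7,8,9} → only 4 remains.
R4C4 = 6: row 4 has {2,3,4,5,8,9}; col 4 has {1,2,3,5,8,9}; region has {1,2,3,4,5,7,8,9} → only 6 remains.
R4C8 = 7: row 4 has {2,3,4,5,6,8,9}; col 8 has {2,3,5,6,8,9}; region has {1,2,3,4,5,6,8,9} → only 7 remains.
R4C9 = 1: row 4 has {2,3,4,5,6,7,8,9}; col 9 has {2,3,5,6,8,9}; region has {2,3,5,6,8} → only 1 remains.
R5C6 = 9: row 5 has {1,2,3,5,6,8}; col 6 has {2,3,4,5,6,7,8}; region has {1,2,3,5,6,8} → only 9 remains.
R7C3 = 7: row 7 has {2,3,5,6,8,9}; col 3 has {1,2,3,4,5,6,9}; region has {2,3,5,6,8,9} → only 7 remains.
R8C3 = 8: row 8 has {2,3,5,6,9}; col 3 has {1,2,3,4,5,6,7,9}; region has {2,3,5,6,9} → only 8 remains.
R8C5 = 1: row 8 has {2,3,5,6,8,9}; col 5 has {2,3,4,5,6,8}; region has {2,3,5,6,7,8,9} → only 1 remains.
R9C6 = 1: row 9 has {2,3,5,6,8}; col 6 has {2,3,4,5,6,7,8,9}; region has {2,3,5,6,8} → only 1 remains.
R1C5 = 9: row 1 has {2,3,4,5,6,7,8}; col 5 has {1,2,3,4,5,6,8}; region has {2,3,4,5,6,7} → only 9 remains.
R2C1 = 8: row 2 has {1,2,3,4,5,6,7,9}; col 1 has {2,3,5,6}; region has {2,3,4,5,6,7,9} → only 8 remains.
R5C5 = 7: row 5 has {1,2,3,5,6,8,9}; col 5 has {1,2,3,4,5,6,8,9}; region has {1,2,3,5,6,8,9} → only 7 remains.
R5C9 = 4: row 5 has {1,2,3,5,6,7,8,9}; col 9 has {1,2,3,5,6,8,9}; region has {1,2,3,5,6,7,8,9} → only 4 remains.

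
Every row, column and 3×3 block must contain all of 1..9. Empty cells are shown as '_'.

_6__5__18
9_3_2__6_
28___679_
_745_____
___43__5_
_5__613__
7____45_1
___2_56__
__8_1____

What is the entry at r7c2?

2

r1c1 = 4 (sole candidate).
r1c3 = 7 (sole candidate).
r1c7 = 2 (sole candidate).
r2c2 = 1 (sole candidate).
r2c7 = 4 (sole candidate).
r2c9 = 5 (sole candidate).
r3c3 = 5 (sole candidate).
r3c5 = 4 (sole candidate).
r3c9 = 3 (sole candidate).
r6c1 = 8 (sole candidate).
r9c7 = 9 (sole candidate).
r3c4 = 1 (sole candidate).
r4c1 = 3 (hidden single in row 4).
r8c1 = 1 (sole candidate).
r8c3 = 9 (sole candidate).
r5c1 = 6 (sole candidate).
r6c3 = 2 (sole candidate).
r7c3 = 6 (sole candidate).
r9c1 = 5 (sole candidate).
r5c2 = 9 (sole candidate).
r5c3 = 1 (sole candidate).
r5c7 = 8 (sole candidate).
r4c7 = 1 (sole candidate).
r4c8 = 2 (sole candidate).
r5c9 = 7 (sole candidate).
r6c8 = 4 (sole candidate).
r6c9 = 9 (sole candidate).
r8c9 = 4 (sole candidate).
r9c9 = 2 (sole candidate).
r4c9 = 6 (sole candidate).
r5c6 = 2 (sole candidate).
r6c4 = 7 (sole candidate).
r8c2 = 3 (sole candidate).
r9c2 = 4 (sole candidate).
r2c4 = 8 (sole candidate).
r2c6 = 7 (sole candidate).
r7c2 = 2: row 7 has {1,4,5,6,7}; col 2 has {1,3,4,5,6,7,8,9}; box has {1,3,4,5,6,7,8,9} → only 2 remains.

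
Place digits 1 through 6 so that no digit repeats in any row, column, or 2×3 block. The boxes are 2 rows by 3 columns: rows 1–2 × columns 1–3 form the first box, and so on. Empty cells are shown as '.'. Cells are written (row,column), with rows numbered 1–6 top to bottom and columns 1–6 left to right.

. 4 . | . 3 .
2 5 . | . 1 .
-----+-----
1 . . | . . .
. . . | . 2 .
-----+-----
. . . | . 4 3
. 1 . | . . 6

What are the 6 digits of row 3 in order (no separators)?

(1,1) = 6: row 1 has {3,4}; col 1 has {1,2}; box has {2,4,5} → only 6 remains.
(1,3) = 1: row 1 has {3,4,6}; col 3 has {}; box has {2,4,5,6} → only 1 remains.
(2,3) = 3: row 2 has {1,2,5}; col 3 has {1}; box has {1,2,4,5,6} → only 3 remains.
(2,6) = 4: row 2 has {1,2,3,5}; col 6 has {3,6}; box has {1,3} → only 4 remains.
(3,6) = 5: row 3 has {1}; col 6 has {3,4,6}; box has {2} → only 5 remains.
(4,6) = 1: row 4 has {2}; col 6 has {3,4,5,6}; box has {2,5} → only 1 remains.
(5,1) = 5: row 5 has {3,4}; col 1 has {1,2,6}; box has {1} → only 5 remains.
(6,5) = 5: row 6 has {1,6}; col 5 has {1,2,3,4}; box has {3,4,6} → only 5 remains.
(1,6) = 2: row 1 has {1,3,4,6}; col 6 has {1,3,4,5,6}; box has {1,3,4} → only 2 remains.
(2,4) = 6: row 2 has {1,2,3,4,5}; col 4 has {}; box has {1,2,3,4} → only 6 remains.
(3,5) = 6: row 3 has {1,5}; col 5 has {1,2,3,4,5}; box has {1,2,5} → only 6 remains.
(6,4) = 2: row 6 has {1,5,6}; col 4 has {6}; box has {3,4,5,6} → only 2 remains.
(1,4) = 5: row 1 has {1,2,3,4,6}; col 4 has {2,6}; box has {1,2,3,4,6} → only 5 remains.
(5,4) = 1: row 5 has {3,4,5}; col 4 has {2,5,6}; box has {2,3,4,5,6} → only 1 remains.
(6,3) = 4: row 6 has {1,2,5,6}; col 3 has {1,3}; box has {1,5} → only 4 remains.
(3,3) = 2: row 3 has {1,5,6}; col 3 has {1,3,4}; box has {1} → only 2 remains.
(5,3) = 6: row 5 has {1,3,4,5}; col 3 has {1,2,3,4}; box has {1,4,5} → only 6 remains.
(6,1) = 3: row 6 has {1,2,4,5,6}; col 1 has {1,2,5,6}; box has {1,4,5,6} → only 3 remains.
(3,2) = 3: row 3 has {1,2,5,6}; col 2 has {1,4,5}; box has {1,2} → only 3 remains.
(3,4) = 4: row 3 has {1,2,3,5,6}; col 4 has {1,2,5,6}; box has {1,2,5,6} → only 4 remains.

132465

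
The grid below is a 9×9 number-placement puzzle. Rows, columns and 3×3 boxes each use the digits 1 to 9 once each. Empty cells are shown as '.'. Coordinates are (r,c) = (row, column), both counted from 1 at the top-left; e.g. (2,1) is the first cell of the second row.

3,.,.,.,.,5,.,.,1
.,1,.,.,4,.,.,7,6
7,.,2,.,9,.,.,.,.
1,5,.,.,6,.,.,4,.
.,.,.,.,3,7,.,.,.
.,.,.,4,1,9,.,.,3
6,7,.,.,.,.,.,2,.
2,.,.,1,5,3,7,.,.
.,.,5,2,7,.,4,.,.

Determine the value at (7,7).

(4,4) = 8 (sole candidate).
(4,6) = 2 (sole candidate).
(4,7) = 9 (sole candidate).
(4,9) = 7 (sole candidate).
(5,4) = 5 (sole candidate).
(6,1) = 8 (sole candidate).
(7,4) = 9 (sole candidate).
(7,5) = 8 (sole candidate).
(7,6) = 4 (sole candidate).
(7,9) = 5 (sole candidate).
(9,1) = 9 (sole candidate).
(9,6) = 6 (sole candidate).
(9,9) = 8 (sole candidate).
(1,5) = 2 (sole candidate).
(1,7) = 8 (sole candidate).
(1,8) = 9 (sole candidate).
(2,1) = 5 (sole candidate).
(2,4) = 3 (sole candidate).
(2,6) = 8 (sole candidate).
(2,7) = 2 (sole candidate).
(3,4) = 6 (sole candidate).
(3,6) = 1 (sole candidate).
(3,9) = 4 (sole candidate).
(4,3) = 3 (sole candidate).
(5,1) = 4 (sole candidate).
(5,9) = 2 (sole candidate).
(7,3) = 1 (sole candidate).
(7,7) = 3: row 7 has {1,2,4,5,6,7,8,9}; col 7 has {2,4,7,8,9}; box has {2,4,5,7,8} → only 3 remains.

3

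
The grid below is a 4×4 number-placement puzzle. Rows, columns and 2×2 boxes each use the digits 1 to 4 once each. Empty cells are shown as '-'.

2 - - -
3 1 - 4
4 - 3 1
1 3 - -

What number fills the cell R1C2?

4

R1C2 = 4: row 1 has {2}; col 2 has {1,3}; box has {1,2,3} → only 4 remains.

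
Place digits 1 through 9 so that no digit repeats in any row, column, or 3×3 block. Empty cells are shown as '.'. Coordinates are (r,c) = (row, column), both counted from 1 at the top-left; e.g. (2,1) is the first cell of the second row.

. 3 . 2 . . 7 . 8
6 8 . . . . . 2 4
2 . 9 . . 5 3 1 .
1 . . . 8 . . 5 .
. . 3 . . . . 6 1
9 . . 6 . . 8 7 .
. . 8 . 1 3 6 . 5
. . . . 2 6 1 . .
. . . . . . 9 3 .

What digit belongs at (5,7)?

(1,8) = 9: row 1 has {2,3,7,8}; col 8 has {1,2,3,5,6,7}; box has {1,2,3,4,7,8} → only 9 remains.
(2,7) = 5: row 2 has {2,4,6,8}; col 7 has {1,3,6,7,8,9}; box has {1,2,3,4,7,8,9} → only 5 remains.
(3,9) = 6: row 3 has {1,2,3,5,9}; col 9 has {1,4,5,8}; box has {1,2,3,4,5,7,8,9} → only 6 remains.
(7,8) = 4: row 7 has {1,3,5,6,8}; col 8 has {1,2,3,5,6,7,9}; box has {1,3,5,6,9} → only 4 remains.
(8,8) = 8: row 8 has {1,2,6}; col 8 has {1,2,3,4,5,6,7,9}; box has {1,3,4,5,6,9} → only 8 remains.
(8,9) = 7: row 8 has {1,2,6,8}; col 9 has {1,4,5,6,8}; box has {1,3,4,5,6,8,9} → only 7 remains.
(9,9) = 2: row 9 has {3,9}; col 9 has {1,4,5,6,7,8}; box has {1,3,4,5,6,7,8,9} → only 2 remains.
(6,9) = 3: row 6 has {6,7,8,9}; col 9 has {1,2,4,5,6,7,8}; box has {1,5,6,7,8} → only 3 remains.
(7,1) = 7: row 7 has {1,3,4,5,6,8}; col 1 has {1,2,6,9}; box has {8} → only 7 remains.
(7,4) = 9: row 7 has {1,3,4,5,6,7,8}; col 4 has {2,6}; box has {1,2,3,6} → only 9 remains.
(4,9) = 9: row 4 has {1,5,8}; col 9 has {1,2,3,4,5,6,7,8}; box has {1,3,5,6,7,8} → only 9 remains.
(7,2) = 2: row 7 has {1,3,4,5,6,7,8,9}; col 2 has {3,8}; box has {7,8} → only 2 remains.
(1,5) = 6: in row 1, 6 can only go here (every other open cell in that row sees a 6).
(3,4) = 8: in row 3, 8 can only go here (every other open cell in that row sees an 8).
(4,4) = 3: in row 4, 3 can only go here (every other open cell in that row sees a 3).
(2,5) = 3: in row 2, 3 can only go here (every other open cell in that row sees a 3).
(2,6) = 9: in row 2, 9 can only go here (every other open cell in that row sees a 9).
(5,1) = 8: in row 5, 8 can only go here (every other open cell in that row sees an 8).
(5,5) = 9: in row 5, 9 can only go here (every other open cell in that row sees a 9).
(6,6) = 1: in row 6, 1 can only go here (every other open cell in that row sees a 1).
(1,6) = 4: row 1 has {2,3,6,7,8,9}; col 6 has {1,3,5,6,9}; box has {2,3,5,6,8,9} → only 4 remains.
(3,5) = 7: row 3 has {1,2,3,5,6,8,9}; col 5 has {1,2,3,6,8,9}; box has {2,3,4,5,6,8,9} → only 7 remains.
(1,1) = 5: row 1 has {2,3,4,6,7,8,9}; col 1 has {1,2,6,7,8,9}; box has {2,3,6,8,9} → only 5 remains.
(1,3) = 1: row 1 has {2,3,4,5,6,7,8,9}; col 3 has {3,8,9}; box has {2,3,5,6,8,9} → only 1 remains.
(2,3) = 7: row 2 has {2,3,4,5,6,8,9}; col 3 has {1,3,8,9}; box has {1,2,3,5,6,8,9} → only 7 remains.
(2,4) = 1: row 2 has {2,3,4,5,6,7,8,9}; col 4 has {2,3,6,8,9}; box has {2,3,4,5,6,7,8,9} → only 1 remains.
(3,2) = 4: row 3 has {1,2,3,5,6,7,8,9}; col 2 has {2,3,8}; box has {1,2,3,5,6,7,8,9} → only 4 remains.
(6,2) = 5: row 6 has {1,3,6,7,8,9}; col 2 has {2,3,4,8}; box has {1,3,8,9} → only 5 remains.
(6,5) = 4: row 6 has {1,3,5,6,7,8,9}; col 5 has {1,2,3,6,7,8,9}; box has {1,3,6,8,9} → only 4 remains.
(8,2) = 9: row 8 has {1,2,6,7,8}; col 2 has {2,3,4,5,8}; box has {2,7,8} → only 9 remains.
(9,1) = 4: row 9 has {2,3,9}; col 1 has {1,2,5,6,7,8,9}; box has {2,7,8,9} → only 4 remains.
(9,5) = 5: row 9 has {2,3,4,9}; col 5 has {1,2,3,4,6,7,8,9}; box has {1,2,3,6,9} → only 5 remains.
(5,2) = 7: row 5 has {1,3,6,8,9}; col 2 has {2,3,4,5,8,9}; box has {1,3,5,8,9} → only 7 remains.
(5,4) = 5: row 5 has {1,3,6,7,8,9}; col 4 has {1,2,3,6,8,9}; box has {1,3,4,6,8,9} → only 5 remains.
(5,6) = 2: row 5 has {1,3,5,6,7,8,9}; col 6 has {1,3,4,5,6,9}; box has {1,3,4,5,6,8,9} → only 2 remains.
(5,7) = 4: row 5 has {1,2,3,5,6,7,8,9}; col 7 has {1,3,5,6,7,8,9}; box has {1,3,5,6,7,8,9} → only 4 remains.

4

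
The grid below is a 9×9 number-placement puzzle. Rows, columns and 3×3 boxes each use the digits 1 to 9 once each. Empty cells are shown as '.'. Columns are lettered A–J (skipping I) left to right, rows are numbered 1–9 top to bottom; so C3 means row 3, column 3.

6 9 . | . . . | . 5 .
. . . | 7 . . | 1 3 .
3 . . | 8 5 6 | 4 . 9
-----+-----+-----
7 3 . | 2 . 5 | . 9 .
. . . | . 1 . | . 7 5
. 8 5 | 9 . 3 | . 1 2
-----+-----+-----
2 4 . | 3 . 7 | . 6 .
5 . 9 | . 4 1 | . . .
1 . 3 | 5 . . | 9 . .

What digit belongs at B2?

5

H3 = 2 (sole candidate).
A6 = 4 (sole candidate).
G6 = 6 (sole candidate).
C7 = 8 (sole candidate).
E7 = 9 (sole candidate).
G7 = 5 (sole candidate).
J7 = 1 (sole candidate).
D8 = 6 (sole candidate).
H8 = 8 (sole candidate).
H9 = 4 (sole candidate).
J9 = 7 (sole candidate).
J1 = 8 (sole candidate).
A2 = 8 (sole candidate).
E2 = 2 (sole candidate).
J2 = 6 (sole candidate).
G4 = 8 (sole candidate).
J4 = 4 (sole candidate).
A5 = 9 (sole candidate).
D5 = 4 (sole candidate).
F5 = 8 (sole candidate).
G5 = 3 (sole candidate).
E6 = 7 (sole candidate).
B8 = 7 (sole candidate).
G8 = 2 (sole candidate).
J8 = 3 (sole candidate).
B9 = 6 (sole candidate).
E9 = 8 (sole candidate).
F9 = 2 (sole candidate).
D1 = 1 (sole candidate).
E1 = 3 (sole candidate).
F1 = 4 (sole candidate).
G1 = 7 (sole candidate).
B2 = 5: row 2 has {1,2,3,6,7,8}; col 2 has {3,4,6,7,8,9}; box has {3,6,8,9} → only 5 remains.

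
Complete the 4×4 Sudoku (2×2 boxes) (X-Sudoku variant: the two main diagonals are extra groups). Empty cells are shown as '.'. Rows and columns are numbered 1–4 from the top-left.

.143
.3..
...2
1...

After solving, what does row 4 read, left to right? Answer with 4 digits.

r1c1 = 2 (sole candidate).
r2c1 = 4 (sole candidate).
r2c3 = 2 (sole candidate).
r2c4 = 1 (sole candidate).
r3c1 = 3 (sole candidate).
r3c2 = 4 (sole candidate).
r3c3 = 1 (sole candidate).
r4c2 = 2: row 4 has {1}; col 2 has {1,3,4}; box has {1,3,4} → only 2 remains.
r4c3 = 3: row 4 has {1,2}; col 3 has {1,2,4}; box has {1,2} → only 3 remains.
r4c4 = 4: row 4 has {1,2,3}; col 4 has {1,2,3}; box has {1,2,3}; main diagonal has {1,2,3} → only 4 remains.

1234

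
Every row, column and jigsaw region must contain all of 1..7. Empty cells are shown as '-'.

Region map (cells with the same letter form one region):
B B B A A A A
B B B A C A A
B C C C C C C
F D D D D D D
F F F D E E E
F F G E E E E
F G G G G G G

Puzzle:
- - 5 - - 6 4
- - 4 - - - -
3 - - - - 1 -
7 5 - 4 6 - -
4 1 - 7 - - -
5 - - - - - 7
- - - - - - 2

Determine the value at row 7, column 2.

row 7, column 1 = 6 (sole candidate).
row 2, column 2 = 6 (hidden single in row 2).
row 5, column 7 = 6 (hidden single in row 5).
row 3, column 7 = 5 (sole candidate).
row 6, column 3 = 6 (hidden single in row 6).
row 3, column 4 = 6 (hidden single in row 3).
row 1, column 2 = 7 (hidden single in region B).
row 2, column 6 = 7 (hidden single in region A).
row 2, column 4 = 5 (hidden single in row 2).
row 2, column 5 = 3 (hidden single in region C).
row 2, column 7 = 1 (sole candidate).
row 4, column 7 = 3 (sole candidate).
row 1, column 5 = 2 (sole candidate).
row 2, column 1 = 2 (sole candidate).
row 4, column 6 = 2 (sole candidate).
row 5, column 5 = 5 (sole candidate).
row 5, column 6 = 3 (sole candidate).
row 6, column 6 = 4 (sole candidate).
row 7, column 6 = 5 (sole candidate).
row 1, column 1 = 1 (sole candidate).
row 1, column 4 = 3 (sole candidate).
row 4, column 3 = 1 (sole candidate).
row 5, column 3 = 2 (sole candidate).
row 6, column 2 = 3 (sole candidate).
row 6, column 5 = 1 (sole candidate).
row 7, column 2 = 4: row 7 has {2,5,6}; col 2 has {1,3,5,6,7}; region has {2,5,6} → only 4 remains.

4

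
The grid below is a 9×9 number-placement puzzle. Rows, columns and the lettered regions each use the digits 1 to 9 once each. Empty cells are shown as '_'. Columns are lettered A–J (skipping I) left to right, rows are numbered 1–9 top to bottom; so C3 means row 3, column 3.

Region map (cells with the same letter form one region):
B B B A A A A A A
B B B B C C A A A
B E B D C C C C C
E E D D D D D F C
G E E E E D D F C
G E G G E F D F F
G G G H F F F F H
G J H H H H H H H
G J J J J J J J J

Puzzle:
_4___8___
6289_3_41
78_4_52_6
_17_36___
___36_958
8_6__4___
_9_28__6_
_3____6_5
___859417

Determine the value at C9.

E2 = 7: row 2 has {1,2,3,4,6,8,9}; col 5 has {3,5,6,8}; region has {2,3,5,6,8} → only 7 remains.
G2 = 5: row 2 has {1,2,3,4,6,7,8,9}; col 7 has {2,4,6,9}; region has {1,4,8} → only 5 remains.
H3 = 9: row 3 has {2,4,5,6,7,8}; col 8 has {1,4,5,6}; region has {2,3,5,6,7,8} → only 9 remains.
D4 = 5: row 4 has {1,3,6,7}; col 4 has {2,3,4,8,9}; region has {3,4,6,7,9} → only 5 remains.
G4 = 8: row 4 has {1,3,5,6,7}; col 7 has {2,4,5,6,9}; region has {3,4,5,6,7,9} → only 8 remains.
H4 = 2: row 4 has {1,3,5,6,7,8}; col 8 has {1,4,5,6,9}; region has {4,5,6,8} → only 2 remains.
J4 = 4: row 4 has {1,2,3,5,6,7,8}; col 9 has {1,5,6,7,8}; region has {2,3,5,6,7,8,9} → only 4 remains.
B5 = 7: row 5 has {3,5,6,8,9}; col 2 has {1,2,3,4,8,9}; region has {1,3,6,8} → only 7 remains.
B6 = 5: row 6 has {4,6,8}; col 2 has {1,2,3,4,7,8,9}; region has {1,3,6,7,8} → only 5 remains.
G6 = 1: row 6 has {4,5,6,8}; col 7 has {2,4,5,6,8,9}; region has {3,4,5,6,7,8,9} → only 1 remains.
J7 = 3: row 7 has {2,6,8,9}; col 9 has {1,4,5,6,7,8}; region has {2,5,6} → only 3 remains.
B9 = 6: row 9 has {1,4,5,7,8,9}; col 2 has {1,2,3,4,5,7,8,9}; region has {1,3,4,5,7,8,9} → only 6 remains.
C9 = 2: row 9 has {1,4,5,6,7,8,9}; col 3 has {6,7,8}; region has {1,3,4,5,6,7,8,9} → only 2 remains.

2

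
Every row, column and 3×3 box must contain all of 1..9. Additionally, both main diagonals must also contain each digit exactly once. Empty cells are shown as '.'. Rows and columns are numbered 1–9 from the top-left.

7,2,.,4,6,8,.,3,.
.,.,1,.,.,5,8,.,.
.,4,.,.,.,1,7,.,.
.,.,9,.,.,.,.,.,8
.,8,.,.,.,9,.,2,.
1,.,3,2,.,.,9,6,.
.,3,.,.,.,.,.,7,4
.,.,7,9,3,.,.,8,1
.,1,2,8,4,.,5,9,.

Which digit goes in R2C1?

3

R1C3 = 5 (sole candidate).
R1C7 = 1 (sole candidate).
R1C9 = 9 (sole candidate).
R2C8 = 4 (sole candidate).
R3C3 = 6 (sole candidate).
R3C4 = 3 (sole candidate).
R3C8 = 5 (sole candidate).
R3C9 = 2 (sole candidate).
R4C8 = 1 (sole candidate).
R5C3 = 4 (sole candidate).
R5C7 = 3 (sole candidate).
R6C6 = 4 (sole candidate).
R7C3 = 8 (sole candidate).
R7C7 = 2 (sole candidate).
R8C7 = 6 (sole candidate).
R9C1 = 6 (sole candidate).
R9C6 = 7 (sole candidate).
R9C9 = 3 (sole candidate).
R2C2 = 9 (sole candidate).
R2C4 = 7 (sole candidate).
R2C5 = 2 (sole candidate).
R2C9 = 6 (sole candidate).
R3C1 = 8 (sole candidate).
R3C5 = 9 (sole candidate).
R4C4 = 5 (sole candidate).
R4C5 = 7 (sole candidate).
R4C6 = 3 (sole candidate).
R4C7 = 4 (sole candidate).
R5C1 = 5 (sole candidate).
R5C5 = 1 (sole candidate).
R5C9 = 7 (sole candidate).
R6C2 = 7 (sole candidate).
R6C5 = 8 (sole candidate).
R6C9 = 5 (sole candidate).
R7C1 = 9 (sole candidate).
R7C5 = 5 (sole candidate).
R7C6 = 6 (sole candidate).
R8C1 = 4 (sole candidate).
R8C2 = 5 (sole candidate).
R8C6 = 2 (sole candidate).
R2C1 = 3: row 2 has {1,2,4,5,6,7,8,9}; col 1 has {1,4,5,6,7,8,9}; box has {1,2,4,5,6,7,8,9} → only 3 remains.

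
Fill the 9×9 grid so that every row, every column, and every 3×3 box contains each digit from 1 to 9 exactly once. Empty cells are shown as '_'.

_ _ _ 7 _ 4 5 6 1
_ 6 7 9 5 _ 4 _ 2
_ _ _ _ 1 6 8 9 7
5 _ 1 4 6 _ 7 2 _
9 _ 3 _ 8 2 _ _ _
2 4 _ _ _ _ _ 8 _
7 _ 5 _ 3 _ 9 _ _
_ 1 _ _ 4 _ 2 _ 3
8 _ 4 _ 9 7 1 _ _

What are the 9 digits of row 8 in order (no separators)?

619845273

r1c1 = 3: row 1 has {1,4,5,6,7}; col 1 has {2,5,7,8,9}; box has {6,7} → only 3 remains.
r1c5 = 2: row 1 has {1,3,4,5,6,7}; col 5 has {1,3,4,5,6,8,9}; box has {1,4,5,6,7,9} → only 2 remains.
r2c1 = 1: row 2 has {2,4,5,6,7,9}; col 1 has {2,3,5,7,8,9}; box has {3,6,7} → only 1 remains.
r2c8 = 3: row 2 has {1,2,4,5,6,7,9}; col 8 has {2,6,8,9}; box has {1,2,4,5,6,7,8,9} → only 3 remains.
r3c1 = 4: row 3 has {1,6,7,8,9}; col 1 has {1,2,3,5,7,8,9}; box has {1,3,6,7} → only 4 remains.
r3c3 = 2: row 3 has {1,4,6,7,8,9}; col 3 has {1,3,4,5,7}; box has {1,3,4,6,7} → only 2 remains.
r3c4 = 3: row 3 has {1,2,4,6,7,8,9}; col 4 has {4,7,9}; box has {1,2,4,5,6,7,9} → only 3 remains.
r4c2 = 8: row 4 has {1,2,4,5,6,7}; col 2 has {1,4,6}; box has {1,2,3,4,5,9} → only 8 remains.
r4c9 = 9: row 4 has {1,2,4,5,6,7,8}; col 9 has {1,2,3,7}; box has {2,7,8} → only 9 remains.
r5c2 = 7: row 5 has {2,3,8,9}; col 2 has {1,4,6,8}; box has {1,2,3,4,5,8,9} → only 7 remains.
r5c7 = 6: row 5 has {2,3,7,8,9}; col 7 has {1,2,4,5,7,8,9}; box has {2,7,8,9} → only 6 remains.
r6c3 = 6: row 6 has {2,4,8}; col 3 has {1,2,3,4,5,7}; box has {1,2,3,4,5,7,8,9} → only 6 remains.
r6c5 = 7: row 6 has {2,4,6,8}; col 5 has {1,2,3,4,5,6,8,9}; box has {2,4,6,8} → only 7 remains.
r6c7 = 3: row 6 has {2,4,6,7,8}; col 7 has {1,2,4,5,6,7,8,9}; box has {2,6,7,8,9} → only 3 remains.
r6c9 = 5: row 6 has {2,3,4,6,7,8}; col 9 has {1,2,3,7,9}; box has {2,3,6,7,8,9} → only 5 remains.
r7c2 = 2: row 7 has {3,5,7,9}; col 2 has {1,4,6,7,8}; box has {1,4,5,7,8} → only 2 remains.
r7c8 = 4: row 7 has {2,3,5,7,9}; col 8 has {2,3,6,8,9}; box has {1,2,3,9} → only 4 remains.
r8c1 = 6: row 8 has {1,2,3,4}; col 1 has {1,2,3,4,5,7,8,9}; box has {1,2,4,5,7,8} → only 6 remains.
r8c3 = 9: row 8 has {1,2,3,4,6}; col 3 has {1,2,3,4,5,6,7}; box has {1,2,4,5,6,7,8} → only 9 remains.
r9c2 = 3: row 9 has {1,4,7,8,9}; col 2 has {1,2,4,6,7,8}; box has {1,2,4,5,6,7,8,9} → only 3 remains.
r9c8 = 5: row 9 has {1,3,4,7,8,9}; col 8 has {2,3,4,6,8,9}; box has {1,2,3,4,9} → only 5 remains.
r9c9 = 6: row 9 has {1,3,4,5,7,8,9}; col 9 has {1,2,3,5,7,9}; box has {1,2,3,4,5,9} → only 6 remains.
r1c2 = 9: row 1 has {1,2,3,4,5,6,7}; col 2 has {1,2,3,4,6,7,8}; box has {1,2,3,4,6,7} → only 9 remains.
r1c3 = 8: row 1 has {1,2,3,4,5,6,7,9}; col 3 has {1,2,3,4,5,6,7,9}; box has {1,2,3,4,6,7,9} → only 8 remains.
r2c6 = 8: row 2 has {1,2,3,4,5,6,7,9}; col 6 has {2,4,6,7}; box has {1,2,3,4,5,6,7,9} → only 8 remains.
r3c2 = 5: row 3 has {1,2,3,4,6,7,8,9}; col 2 has {1,2,3,4,6,7,8,9}; box has {1,2,3,4,6,7,8,9} → only 5 remains.
r4c6 = 3: row 4 has {1,2,4,5,6,7,8,9}; col 6 has {2,4,6,7,8}; box has {2,4,6,7,8} → only 3 remains.
r5c8 = 1: row 5 has {2,3,6,7,8,9}; col 8 has {2,3,4,5,6,8,9}; box has {2,3,5,6,7,8,9} → only 1 remains.
r5c9 = 4: row 5 has {1,2,3,6,7,8,9}; col 9 has {1,2,3,5,6,7,9}; box has {1,2,3,5,6,7,8,9} → only 4 remains.
r6c4 = 1: row 6 has {2,3,4,5,6,7,8}; col 4 has {3,4,7,9}; box has {2,3,4,6,7,8} → only 1 remains.
r6c6 = 9: row 6 has {1,2,3,4,5,6,7,8}; col 6 has {2,3,4,6,7,8}; box has {1,2,3,4,6,7,8} → only 9 remains.
r7c6 = 1: row 7 has {2,3,4,5,7,9}; col 6 has {2,3,4,6,7,8,9}; box has {3,4,7,9} → only 1 remains.
r7c9 = 8: row 7 has {1,2,3,4,5,7,9}; col 9 has {1,2,3,4,5,6,7,9}; box has {1,2,3,4,5,6,9} → only 8 remains.
r8c6 = 5: row 8 has {1,2,3,4,6,9}; col 6 has {1,2,3,4,6,7,8,9}; box has {1,3,4,7,9} → only 5 remains.
r8c8 = 7: row 8 has {1,2,3,4,5,6,9}; col 8 has {1,2,3,4,5,6,8,9}; box has {1,2,3,4,5,6,8,9} → only 7 remains.
r9c4 = 2: row 9 has {1,3,4,5,6,7,8,9}; col 4 has {1,3,4,7,9}; box has {1,3,4,5,7,9} → only 2 remains.
r5c4 = 5: row 5 has {1,2,3,4,6,7,8,9}; col 4 has {1,2,3,4,7,9}; box has {1,2,3,4,6,7,8,9} → only 5 remains.
r7c4 = 6: row 7 has {1,2,3,4,5,7,8,9}; col 4 has {1,2,3,4,5,7,9}; box has {1,2,3,4,5,7,9} → only 6 remains.
r8c4 = 8: row 8 has {1,2,3,4,5,6,7,9}; col 4 has {1,2,3,4,5,6,7,9}; box has {1,2,3,4,5,6,7,9} → only 8 remains.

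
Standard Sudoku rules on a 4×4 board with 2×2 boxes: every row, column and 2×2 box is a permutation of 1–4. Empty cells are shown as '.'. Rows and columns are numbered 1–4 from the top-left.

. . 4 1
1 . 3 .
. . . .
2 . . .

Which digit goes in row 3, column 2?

1

row 1, column 1 = 3: row 1 has {1,4}; col 1 has {1,2}; box has {1} → only 3 remains.
row 1, column 2 = 2: row 1 has {1,3,4}; col 2 has {}; box has {1,3} → only 2 remains.
row 2, column 2 = 4: row 2 has {1,3}; col 2 has {2}; box has {1,2,3} → only 4 remains.
row 2, column 4 = 2: row 2 has {1,3,4}; col 4 has {1}; box has {1,3,4} → only 2 remains.
row 3, column 1 = 4: row 3 has {}; col 1 has {1,2,3}; box has {2} → only 4 remains.
row 3, column 4 = 3: row 3 has {4}; col 4 has {1,2}; box has {} → only 3 remains.
row 4, column 3 = 1: row 4 has {2}; col 3 has {3,4}; box has {3} → only 1 remains.
row 4, column 4 = 4: row 4 has {1,2}; col 4 has {1,2,3}; box has {1,3} → only 4 remains.
row 3, column 2 = 1: row 3 has {3,4}; col 2 has {2,4}; box has {2,4} → only 1 remains.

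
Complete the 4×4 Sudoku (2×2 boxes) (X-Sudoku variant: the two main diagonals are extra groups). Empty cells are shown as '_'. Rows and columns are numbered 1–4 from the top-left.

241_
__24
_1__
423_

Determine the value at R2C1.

1

R1C4 = 3 (sole candidate).
R2C2 = 3 (sole candidate).
R3C1 = 3 (sole candidate).
R3C3 = 4 (sole candidate).
R3C4 = 2 (sole candidate).
R4C4 = 1 (sole candidate).
R2C1 = 1: row 2 has {2,3,4}; col 1 has {2,3,4}; box has {2,3,4} → only 1 remains.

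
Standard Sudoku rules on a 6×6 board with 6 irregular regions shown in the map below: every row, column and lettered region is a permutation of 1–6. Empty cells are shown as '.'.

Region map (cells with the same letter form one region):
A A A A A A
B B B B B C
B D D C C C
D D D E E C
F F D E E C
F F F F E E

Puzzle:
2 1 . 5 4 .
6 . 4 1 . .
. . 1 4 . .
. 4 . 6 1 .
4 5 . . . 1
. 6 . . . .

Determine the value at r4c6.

r5c3 = 6: in row 5, 6 can only go here (every other open cell in that row sees a 6).
r1c3 = 3: row 1 has {1,2,4,5}; col 3 has {1,4,6}; region has {1,2,4,5} → only 3 remains.
r1c6 = 6: row 1 has {1,2,3,4,5}; col 6 has {1}; region has {1,2,3,4,5} → only 6 remains.
r6c3 = 2: row 6 has {6}; col 3 has {1,3,4,6}; region has {4,5,6} → only 2 remains.
r6c4 = 3: row 6 has {2,6}; col 4 has {1,4,5,6}; region has {2,4,5,6} → only 3 remains.
r6c5 = 5: row 6 has {2,3,6}; col 5 has {1,4}; region has {1,6} → only 5 remains.
r6c6 = 4: row 6 has {2,3,5,6}; col 6 has {1,6}; region has {1,5,6} → only 4 remains.
r4c3 = 5: row 4 has {1,4,6}; col 3 has {1,2,3,4,6}; region has {1,4,6} → only 5 remains.
r5c4 = 2: row 5 has {1,4,5,6}; col 4 has {1,3,4,5,6}; region has {1,4,5,6} → only 2 remains.
r5c5 = 3: row 5 has {1,2,4,5,6}; col 5 has {1,4,5}; region has {1,2,4,5,6} → only 3 remains.
r6c1 = 1: row 6 has {2,3,4,5,6}; col 1 has {2,4,6}; region has {2,3,4,5,6} → only 1 remains.
r2c5 = 2: row 2 has {1,4,6}; col 5 has {1,3,4,5}; region has {1,4,6} → only 2 remains.
r3c5 = 6: row 3 has {1,4}; col 5 has {1,2,3,4,5}; region has {1,4} → only 6 remains.
r4c1 = 3: row 4 has {1,4,5,6}; col 1 has {1,2,4,6}; region has {1,4,5,6} → only 3 remains.
r4c6 = 2: row 4 has {1,3,4,5,6}; col 6 has {1,4,6}; region has {1,4,6} → only 2 remains.

2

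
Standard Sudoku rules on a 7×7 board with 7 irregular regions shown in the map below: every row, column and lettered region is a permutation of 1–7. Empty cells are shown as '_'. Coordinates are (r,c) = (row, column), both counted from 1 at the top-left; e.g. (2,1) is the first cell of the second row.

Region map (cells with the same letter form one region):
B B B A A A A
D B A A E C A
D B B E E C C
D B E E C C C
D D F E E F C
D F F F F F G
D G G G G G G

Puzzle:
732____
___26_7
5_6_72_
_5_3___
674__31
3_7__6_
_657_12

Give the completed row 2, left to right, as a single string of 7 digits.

1432657

(4,3) = 1: row 4 has {3,5}; col 3 has {2,4,5,6,7}; region has {3,6,7} → only 1 remains.
(4,5) = 4: row 4 has {1,3,5}; col 5 has {6,7}; region has {1,2} → only 4 remains.
(4,6) = 7: row 4 has {1,3,4,5}; col 6 has {1,2,3,6}; region has {1,2,4} → only 7 remains.
(4,7) = 6: row 4 has {1,3,4,5,7}; col 7 has {1,2,7}; region has {1,2,4,7} → only 6 remains.
(5,4) = 5: row 5 has {1,3,4,6,7}; col 4 has {2,3,7}; region has {1,3,6,7} → only 5 remains.
(5,5) = 2: row 5 has {1,3,4,5,6,7}; col 5 has {4,6,7}; region has {1,3,5,6,7} → only 2 remains.
(6,4) = 1: row 6 has {3,6,7}; col 4 has {2,3,5,7}; region has {3,4,6,7} → only 1 remains.
(6,5) = 5: row 6 has {1,3,6,7}; col 5 has {2,4,6,7}; region has {1,3,4,6,7} → only 5 remains.
(6,7) = 4: row 6 has {1,3,5,6,7}; col 7 has {1,2,6,7}; region has {1,2,5,6,7} → only 4 remains.
(7,1) = 4: row 7 has {1,2,5,6,7}; col 1 has {3,5,6,7}; region has {3,5,6,7} → only 4 remains.
(7,5) = 3: row 7 has {1,2,4,5,6,7}; col 5 has {2,4,5,6,7}; region has {1,2,4,5,6,7} → only 3 remains.
(1,5) = 1: row 1 has {2,3,7}; col 5 has {2,3,4,5,6,7}; region has {2,7} → only 1 remains.
(1,7) = 5: row 1 has {1,2,3,7}; col 7 has {1,2,4,6,7}; region has {1,2,7} → only 5 remains.
(2,1) = 1: row 2 has {2,6,7}; col 1 has {3,4,5,6,7}; region has {3,4,5,6,7} → only 1 remains.
(2,2) = 4: row 2 has {1,2,6,7}; col 2 has {3,5,6,7}; region has {2,3,5,6,7} → only 4 remains.
(2,3) = 3: row 2 has {1,2,4,6,7}; col 3 has {1,2,4,5,6,7}; region has {1,2,5,7} → only 3 remains.
(2,6) = 5: row 2 has {1,2,3,4,6,7}; col 6 has {1,2,3,6,7}; region has {1,2,4,6,7} → only 5 remains.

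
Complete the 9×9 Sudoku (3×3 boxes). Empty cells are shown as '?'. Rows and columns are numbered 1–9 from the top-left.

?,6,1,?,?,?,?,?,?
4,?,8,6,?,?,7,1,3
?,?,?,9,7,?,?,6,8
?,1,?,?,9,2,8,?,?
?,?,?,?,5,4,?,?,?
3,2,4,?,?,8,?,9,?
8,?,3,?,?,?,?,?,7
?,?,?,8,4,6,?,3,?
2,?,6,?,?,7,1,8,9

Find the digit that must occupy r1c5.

8

r2c5 = 2: row 2 has {1,3,4,6,7,8}; col 5 has {4,5,7,9}; box has {6,7,9} → only 2 remains.
r2c6 = 5: row 2 has {1,2,3,4,6,7,8}; col 6 has {2,4,6,7,8}; box has {2,6,7,9} → only 5 remains.
r3c1 = 5: row 3 has {6,7,8,9}; col 1 has {2,3,4,8}; box has {1,4,6,8} → only 5 remains.
r3c2 = 3: row 3 has {5,6,7,8,9}; col 2 has {1,2,6}; box has {1,4,5,6,8} → only 3 remains.
r3c3 = 2: row 3 has {3,5,6,7,8,9}; col 3 has {1,3,4,6,8}; box has {1,3,4,5,6,8} → only 2 remains.
r3c6 = 1: row 3 has {2,3,5,6,7,8,9}; col 6 has {2,4,5,6,7,8}; box has {2,5,6,7,9} → only 1 remains.
r3c7 = 4: row 3 has {1,2,3,5,6,7,8,9}; col 7 has {1,7,8}; box has {1,3,6,7,8} → only 4 remains.
r7c5 = 1: row 7 has {3,7,8}; col 5 has {2,4,5,7,9}; box has {4,6,7,8} → only 1 remains.
r7c6 = 9: row 7 has {1,3,7,8}; col 6 has {1,2,4,5,6,7,8}; box has {1,4,6,7,8} → only 9 remains.
r9c5 = 3: row 9 has {1,2,6,7,8,9}; col 5 has {1,2,4,5,7,9}; box has {1,4,6,7,8,9} → only 3 remains.
r1c5 = 8: row 1 has {1,6}; col 5 has {1,2,3,4,5,7,9}; box has {1,2,5,6,7,9} → only 8 remains.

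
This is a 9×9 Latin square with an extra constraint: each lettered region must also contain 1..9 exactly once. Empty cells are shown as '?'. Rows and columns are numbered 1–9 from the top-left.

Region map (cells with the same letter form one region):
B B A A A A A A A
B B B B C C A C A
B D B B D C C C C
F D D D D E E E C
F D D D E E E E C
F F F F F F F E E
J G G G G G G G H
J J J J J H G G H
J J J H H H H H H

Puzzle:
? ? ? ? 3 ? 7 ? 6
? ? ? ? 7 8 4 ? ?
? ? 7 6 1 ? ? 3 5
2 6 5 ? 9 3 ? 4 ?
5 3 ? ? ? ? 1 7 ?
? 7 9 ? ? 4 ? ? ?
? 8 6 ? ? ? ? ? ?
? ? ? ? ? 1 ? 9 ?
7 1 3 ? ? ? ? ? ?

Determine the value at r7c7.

r4c7 = 8 (sole candidate).
r4c9 = 1 (sole candidate).
r6c9 = 2 (sole candidate).
r2c9 = 9 (sole candidate).
r4c4 = 7 (sole candidate).
r5c5 = 6 (sole candidate).
r5c6 = 9 (sole candidate).
r5c9 = 4 (sole candidate).
r6c5 = 8 (sole candidate).
r6c8 = 5 (sole candidate).
r9c9 = 8 (sole candidate).
r3c6 = 2 (sole candidate).
r3c7 = 9 (sole candidate).
r1c6 = 5 (sole candidate).
r2c8 = 6 (sole candidate).
r3c2 = 4 (sole candidate).
r7c6 = 7 (sole candidate).
r7c9 = 3 (sole candidate).
r8c9 = 7 (sole candidate).
r9c6 = 6 (sole candidate).
r9c8 = 2 (sole candidate).
r3c1 = 8 (sole candidate).
r7c8 = 1 (sole candidate).
r9c7 = 5 (sole candidate).
r1c8 = 8 (sole candidate).
r7c7 = 2: row 7 has {1,3,6,7,8}; col 7 has {1,4,5,7,8,9}; region has {1,6,7,8,9} → only 2 remains.

2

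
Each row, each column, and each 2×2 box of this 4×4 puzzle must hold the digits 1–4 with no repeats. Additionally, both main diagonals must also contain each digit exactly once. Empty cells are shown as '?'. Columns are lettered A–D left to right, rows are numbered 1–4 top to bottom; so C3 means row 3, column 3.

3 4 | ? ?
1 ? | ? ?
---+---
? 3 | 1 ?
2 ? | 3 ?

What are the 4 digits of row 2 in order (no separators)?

1243

C1 = 2: row 1 has {3,4}; col 3 has {1,3}; box has {} → only 2 remains.
D1 = 1: row 1 has {2,3,4}; col 4 has {}; box has {2}; anti-diagonal has {2,3} → only 1 remains.
B2 = 2: row 2 has {1}; col 2 has {3,4}; box has {1,3,4}; main diagonal has {1,3} → only 2 remains.
C2 = 4: row 2 has {1,2}; col 3 has {1,2,3}; box has {1,2}; anti-diagonal has {1,2,3} → only 4 remains.
D2 = 3: row 2 has {1,2,4}; col 4 has {1}; box has {1,2,4} → only 3 remains.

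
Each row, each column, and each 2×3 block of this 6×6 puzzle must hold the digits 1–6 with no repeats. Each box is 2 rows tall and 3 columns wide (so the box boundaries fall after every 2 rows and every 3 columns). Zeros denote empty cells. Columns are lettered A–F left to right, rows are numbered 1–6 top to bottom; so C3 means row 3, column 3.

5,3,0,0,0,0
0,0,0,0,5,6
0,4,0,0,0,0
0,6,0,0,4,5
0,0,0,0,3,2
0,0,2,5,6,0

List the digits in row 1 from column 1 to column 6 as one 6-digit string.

B6 = 1 (sole candidate).
F6 = 4 (sole candidate).
F1 = 1: row 1 has {3,5}; col 6 has {2,4,5,6}; box has {5,6} → only 1 remains.
B2 = 2 (sole candidate).
F3 = 3 (sole candidate).
B5 = 5 (sole candidate).
D5 = 1 (sole candidate).
A6 = 3 (sole candidate).
E1 = 2: row 1 has {1,3,5}; col 5 has {3,4,5,6}; box has {1,5,6} → only 2 remains.
E3 = 1 (sole candidate).
D4 = 2 (sole candidate).
D1 = 4: row 1 has {1,2,3,5}; col 4 has {1,2,5}; box has {1,2,5,6} → only 4 remains.
D2 = 3 (sole candidate).
A3 = 2 (sole candidate).
C3 = 5 (sole candidate).
D3 = 6 (sole candidate).
A4 = 1 (sole candidate).
C4 = 3 (sole candidate).
C1 = 6: row 1 has {1,2,3,4,5}; col 3 has {2,3,5}; box has {2,3,5} → only 6 remains.

536421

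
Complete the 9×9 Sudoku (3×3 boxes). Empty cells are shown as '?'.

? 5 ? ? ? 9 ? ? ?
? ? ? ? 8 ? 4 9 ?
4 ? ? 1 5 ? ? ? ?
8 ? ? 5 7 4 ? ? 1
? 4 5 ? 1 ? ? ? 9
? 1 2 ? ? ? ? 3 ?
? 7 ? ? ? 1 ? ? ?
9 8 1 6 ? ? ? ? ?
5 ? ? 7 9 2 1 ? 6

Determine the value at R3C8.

2

R6C5 = 6: row 6 has {1,2,3}; col 5 has {1,5,7,8,9}; box has {1,4,5,7} → only 6 remains.
R6C6 = 8: row 6 has {1,2,3,6}; col 6 has {1,2,4,9}; box has {1,4,5,6,7} → only 8 remains.
R9C2 = 3: row 9 has {1,2,5,6,7,9}; col 2 has {1,4,5,7,8}; box has {1,5,7,8,9} → only 3 remains.
R9C3 = 4: row 9 has {1,2,3,5,6,7,9}; col 3 has {1,2,5}; box has {1,3,5,7,8,9} → only 4 remains.
R9C8 = 8: row 9 has {1,2,3,4,5,6,7,9}; col 8 has {3,9}; box has {1,6} → only 8 remains.
R5C6 = 3: row 5 has {1,4,5,9}; col 6 has {1,2,4,8,9}; box has {1,4,5,6,7,8} → only 3 remains.
R6C1 = 7: row 6 has {1,2,3,6,8}; col 1 has {4,5,8,9}; box has {1,2,4,5,8} → only 7 remains.
R6C4 = 9: row 6 has {1,2,3,6,7,8}; col 4 has {1,5,6,7}; box has {1,3,4,5,6,7,8} → only 9 remains.
R6C7 = 5: row 6 has {1,2,3,6,7,8,9}; col 7 has {1,4}; box has {1,3,9} → only 5 remains.
R6C9 = 4: row 6 has {1,2,3,5,6,7,8,9}; col 9 has {1,6,9}; box has {1,3,5,9} → only 4 remains.
R7C3 = 6: row 7 has {1,7}; col 3 has {1,2,4,5}; box has {1,3,4,5,7,8,9} → only 6 remains.
R8C6 = 5: row 8 has {1,6,8,9}; col 6 has {1,2,3,4,8,9}; box has {1,2,6,7,9} → only 5 remains.
R5C1 = 6: row 5 has {1,3,4,5,9}; col 1 has {4,5,7,8,9}; box has {1,2,4,5,7,8} → only 6 remains.
R5C4 = 2: row 5 has {1,3,4,5,6,9}; col 4 has {1,5,6,7,9}; box has {1,3,4,5,6,7,8,9} → only 2 remains.
R5C8 = 7: row 5 has {1,2,3,4,5,6,9}; col 8 has {3,8,9}; box has {1,3,4,5,9} → only 7 remains.
R7C1 = 2: row 7 has {1,6,7}; col 1 has {4,5,6,7,8,9}; box has {1,3,4,5,6,7,8,9} → only 2 remains.
R2C4 = 3: row 2 has {4,8,9}; col 4 has {1,2,5,6,7,9}; box has {1,5,8,9} → only 3 remains.
R4C2 = 9: row 4 has {1,4,5,7,8}; col 2 has {1,3,4,5,7,8}; box has {1,2,4,5,6,7,8} → only 9 remains.
R4C3 = 3: row 4 has {1,4,5,7,8,9}; col 3 has {1,2,4,5,6}; box has {1,2,4,5,6,7,8,9} → only 3 remains.
R5C7 = 8: row 5 has {1,2,3,4,5,6,7,9}; col 7 has {1,4,5}; box has {1,3,4,5,7,9} → only 8 remains.
R1C4 = 4: row 1 has {5,9}; col 4 has {1,2,3,5,6,7,9}; box has {1,3,5,8,9} → only 4 remains.
R1C5 = 2: row 1 has {4,5,9}; col 5 has {1,5,6,7,8,9}; box has {1,3,4,5,8,9} → only 2 remains.
R2C1 = 1: row 2 has {3,4,8,9}; col 1 has {2,4,5,6,7,8,9}; box has {4,5} → only 1 remains.
R2C3 = 7: row 2 has {1,3,4,8,9}; col 3 has {1,2,3,4,5,6}; box has {1,4,5} → only 7 remains.
R2C6 = 6: row 2 has {1,3,4,7,8,9}; col 6 has {1,2,3,4,5,8,9}; box has {1,2,3,4,5,8,9} → only 6 remains.
R3C6 = 7: row 3 has {1,4,5}; col 6 has {1,2,3,4,5,6,8,9}; box has {1,2,3,4,5,6,8,9} → only 7 remains.
R7C4 = 8: row 7 has {1,2,6,7}; col 4 has {1,2,3,4,5,6,7,9}; box has {1,2,5,6,7,9} → only 8 remains.
R1C1 = 3: row 1 has {2,4,5,9}; col 1 has {1,2,4,5,6,7,8,9}; box has {1,4,5,7} → only 3 remains.
R1C3 = 8: row 1 has {2,3,4,5,9}; col 3 has {1,2,3,4,5,6,7}; box has {1,3,4,5,7} → only 8 remains.
R1C9 = 7: row 1 has {2,3,4,5,8,9}; col 9 has {1,4,6,9}; box has {4,9} → only 7 remains.
R2C2 = 2: row 2 has {1,3,4,6,7,8,9}; col 2 has {1,3,4,5,7,8,9}; box has {1,3,4,5,7,8} → only 2 remains.
R2C9 = 5: row 2 has {1,2,3,4,6,7,8,9}; col 9 has {1,4,6,7,9}; box has {4,7,9} → only 5 remains.
R3C2 = 6: row 3 has {1,4,5,7}; col 2 has {1,2,3,4,5,7,8,9}; box has {1,2,3,4,5,7,8} → only 6 remains.
R3C3 = 9: row 3 has {1,4,5,6,7}; col 3 has {1,2,3,4,5,6,7,8}; box has {1,2,3,4,5,6,7,8} → only 9 remains.
R3C8 = 2: row 3 has {1,4,5,6,7,9}; col 8 has {3,7,8,9}; box has {4,5,7,9} → only 2 remains.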